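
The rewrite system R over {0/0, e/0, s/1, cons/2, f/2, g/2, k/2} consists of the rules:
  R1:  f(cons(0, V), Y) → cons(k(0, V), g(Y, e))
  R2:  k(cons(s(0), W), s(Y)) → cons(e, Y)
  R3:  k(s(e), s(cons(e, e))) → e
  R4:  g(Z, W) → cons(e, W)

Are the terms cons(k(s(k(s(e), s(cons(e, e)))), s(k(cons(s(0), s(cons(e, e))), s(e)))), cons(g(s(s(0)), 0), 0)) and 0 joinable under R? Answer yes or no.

no — NF(t₁) = cons(e, cons(cons(e, 0), 0)), NF(t₂) = 0

Reduce t₁ = cons(k(s(k(s(e), s(cons(e, e)))), s(k(cons(s(0), s(cons(e, e))), s(e)))), cons(g(s(s(0)), 0), 0)):
1. cons(k(s(k(s(e), s(cons(e, e)))), s(k(cons(s(0), s(cons(e, e))), s(e)))), cons(g(s(s(0)), 0), 0))  →  cons(k(s(e), s(k(cons(s(0), s(cons(e, e))), s(e)))), cons(g(s(s(0)), 0), 0))   [R3 at 1.1.1]
2. cons(k(s(e), s(k(cons(s(0), s(cons(e, e))), s(e)))), cons(g(s(s(0)), 0), 0))  →  cons(k(s(e), s(cons(e, e))), cons(g(s(s(0)), 0), 0))   [R2 at 1.2.1]
3. cons(k(s(e), s(cons(e, e))), cons(g(s(s(0)), 0), 0))  →  cons(e, cons(g(s(s(0)), 0), 0))   [R3 at 1]
4. cons(e, cons(g(s(s(0)), 0), 0))  →  cons(e, cons(cons(e, 0), 0))   [R4 at 2.1]

Reduce t₂ = 0:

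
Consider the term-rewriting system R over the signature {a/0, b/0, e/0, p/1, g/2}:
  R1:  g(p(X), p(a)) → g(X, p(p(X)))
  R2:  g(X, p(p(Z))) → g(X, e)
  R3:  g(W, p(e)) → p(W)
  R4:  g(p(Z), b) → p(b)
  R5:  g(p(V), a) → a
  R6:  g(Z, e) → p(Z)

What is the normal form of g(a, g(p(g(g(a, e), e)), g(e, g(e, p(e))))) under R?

1. g(a, g(p(g(g(a, e), e)), g(e, g(e, p(e)))))  →  g(a, g(p(p(g(a, e))), g(e, g(e, p(e)))))   [R6 at 2.1.1]
2. g(a, g(p(p(g(a, e))), g(e, g(e, p(e)))))  →  g(a, g(p(p(p(a))), g(e, g(e, p(e)))))   [R6 at 2.1.1.1]
3. g(a, g(p(p(p(a))), g(e, g(e, p(e)))))  →  g(a, g(p(p(p(a))), g(e, p(e))))   [R3 at 2.2.2]
4. g(a, g(p(p(p(a))), g(e, p(e))))  →  g(a, g(p(p(p(a))), p(e)))   [R3 at 2.2]
5. g(a, g(p(p(p(a))), p(e)))  →  g(a, p(p(p(p(a)))))   [R3 at 2]
6. g(a, p(p(p(p(a)))))  →  g(a, e)   [R2 at ε]
7. g(a, e)  →  p(a)   [R6 at ε]

p(a)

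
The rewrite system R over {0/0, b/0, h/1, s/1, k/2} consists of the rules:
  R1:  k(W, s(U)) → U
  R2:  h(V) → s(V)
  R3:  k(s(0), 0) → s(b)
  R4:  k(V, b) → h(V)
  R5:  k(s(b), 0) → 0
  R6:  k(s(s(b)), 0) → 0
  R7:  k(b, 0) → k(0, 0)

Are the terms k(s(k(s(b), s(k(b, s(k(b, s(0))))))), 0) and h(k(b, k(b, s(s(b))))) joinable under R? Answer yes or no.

Reduce t₁ = k(s(k(s(b), s(k(b, s(k(b, s(0))))))), 0):
1. k(s(k(s(b), s(k(b, s(k(b, s(0))))))), 0)  →  k(s(k(b, s(k(b, s(0))))), 0)   [R1 at 1.1]
2. k(s(k(b, s(k(b, s(0))))), 0)  →  k(s(k(b, s(0))), 0)   [R1 at 1.1]
3. k(s(k(b, s(0))), 0)  →  k(s(0), 0)   [R1 at 1.1]
4. k(s(0), 0)  →  s(b)   [R3 at ε]

Reduce t₂ = h(k(b, k(b, s(s(b))))):
1. h(k(b, k(b, s(s(b)))))  →  s(k(b, k(b, s(s(b)))))   [R2 at ε]
2. s(k(b, k(b, s(s(b)))))  →  s(k(b, s(b)))   [R1 at 1.2]
3. s(k(b, s(b)))  →  s(b)   [R1 at 1]

yes — NF(t₁) = s(b), NF(t₂) = s(b)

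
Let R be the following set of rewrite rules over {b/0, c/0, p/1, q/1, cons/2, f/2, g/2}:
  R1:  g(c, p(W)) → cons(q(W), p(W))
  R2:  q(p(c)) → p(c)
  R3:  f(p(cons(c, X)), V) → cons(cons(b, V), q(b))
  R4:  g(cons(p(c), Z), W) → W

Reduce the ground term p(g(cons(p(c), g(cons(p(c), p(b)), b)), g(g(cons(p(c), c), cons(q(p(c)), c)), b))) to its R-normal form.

p(b)

1. p(g(cons(p(c), g(cons(p(c), p(b)), b)), g(g(cons(p(c), c), cons(q(p(c)), c)), b)))  →  p(g(g(cons(p(c), c), cons(q(p(c)), c)), b))   [R4 at 1]
2. p(g(g(cons(p(c), c), cons(q(p(c)), c)), b))  →  p(g(cons(q(p(c)), c), b))   [R4 at 1.1]
3. p(g(cons(q(p(c)), c), b))  →  p(g(cons(p(c), c), b))   [R2 at 1.1.1]
4. p(g(cons(p(c), c), b))  →  p(b)   [R4 at 1]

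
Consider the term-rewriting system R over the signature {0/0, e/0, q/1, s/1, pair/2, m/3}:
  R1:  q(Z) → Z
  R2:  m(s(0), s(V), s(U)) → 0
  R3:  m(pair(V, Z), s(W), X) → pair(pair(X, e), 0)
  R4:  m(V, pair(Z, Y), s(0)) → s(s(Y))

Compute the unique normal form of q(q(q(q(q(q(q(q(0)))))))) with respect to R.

1. q(q(q(q(q(q(q(q(0))))))))  →  q(q(q(q(q(q(q(0)))))))   [R1 at ε]
2. q(q(q(q(q(q(q(0)))))))  →  q(q(q(q(q(q(0))))))   [R1 at ε]
3. q(q(q(q(q(q(0))))))  →  q(q(q(q(q(0)))))   [R1 at ε]
4. q(q(q(q(q(0)))))  →  q(q(q(q(0))))   [R1 at ε]
5. q(q(q(q(0))))  →  q(q(q(0)))   [R1 at ε]
6. q(q(q(0)))  →  q(q(0))   [R1 at ε]
7. q(q(0))  →  q(0)   [R1 at ε]
8. q(0)  →  0   [R1 at ε]

0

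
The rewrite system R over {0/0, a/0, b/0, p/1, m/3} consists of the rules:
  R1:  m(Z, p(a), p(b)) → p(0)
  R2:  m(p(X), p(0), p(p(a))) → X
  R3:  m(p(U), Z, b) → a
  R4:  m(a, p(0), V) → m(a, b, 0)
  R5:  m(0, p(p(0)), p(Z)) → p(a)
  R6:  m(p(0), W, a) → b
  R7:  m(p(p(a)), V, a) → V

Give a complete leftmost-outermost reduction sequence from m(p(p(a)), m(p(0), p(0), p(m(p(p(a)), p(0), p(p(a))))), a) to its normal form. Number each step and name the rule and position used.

1. m(p(p(a)), m(p(0), p(0), p(m(p(p(a)), p(0), p(p(a))))), a)  →  m(p(0), p(0), p(m(p(p(a)), p(0), p(p(a)))))   [R7 at ε]
2. m(p(0), p(0), p(m(p(p(a)), p(0), p(p(a)))))  →  m(p(0), p(0), p(p(a)))   [R2 at 3.1]
3. m(p(0), p(0), p(p(a)))  →  0   [R2 at ε]

0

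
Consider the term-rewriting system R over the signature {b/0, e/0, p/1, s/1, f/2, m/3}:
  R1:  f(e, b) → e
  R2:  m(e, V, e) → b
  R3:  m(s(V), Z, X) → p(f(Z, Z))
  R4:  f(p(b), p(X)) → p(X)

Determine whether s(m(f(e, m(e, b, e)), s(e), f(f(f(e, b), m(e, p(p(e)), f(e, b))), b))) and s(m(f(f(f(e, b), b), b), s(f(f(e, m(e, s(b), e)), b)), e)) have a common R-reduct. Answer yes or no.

yes — NF(t₁) = s(b), NF(t₂) = s(b)

Reduce t₁ = s(m(f(e, m(e, b, e)), s(e), f(f(f(e, b), m(e, p(p(e)), f(e, b))), b))):
1. s(m(f(e, m(e, b, e)), s(e), f(f(f(e, b), m(e, p(p(e)), f(e, b))), b)))  →  s(m(f(e, b), s(e), f(f(f(e, b), m(e, p(p(e)), f(e, b))), b)))   [R2 at 1.1.2]
2. s(m(f(e, b), s(e), f(f(f(e, b), m(e, p(p(e)), f(e, b))), b)))  →  s(m(e, s(e), f(f(f(e, b), m(e, p(p(e)), f(e, b))), b)))   [R1 at 1.1]
3. s(m(e, s(e), f(f(f(e, b), m(e, p(p(e)), f(e, b))), b)))  →  s(m(e, s(e), f(f(e, m(e, p(p(e)), f(e, b))), b)))   [R1 at 1.3.1.1]
4. s(m(e, s(e), f(f(e, m(e, p(p(e)), f(e, b))), b)))  →  s(m(e, s(e), f(f(e, m(e, p(p(e)), e)), b)))   [R1 at 1.3.1.2.3]
5. s(m(e, s(e), f(f(e, m(e, p(p(e)), e)), b)))  →  s(m(e, s(e), f(f(e, b), b)))   [R2 at 1.3.1.2]
6. s(m(e, s(e), f(f(e, b), b)))  →  s(m(e, s(e), f(e, b)))   [R1 at 1.3.1]
7. s(m(e, s(e), f(e, b)))  →  s(m(e, s(e), e))   [R1 at 1.3]
8. s(m(e, s(e), e))  →  s(b)   [R2 at 1]

Reduce t₂ = s(m(f(f(f(e, b), b), b), s(f(f(e, m(e, s(b), e)), b)), e)):
1. s(m(f(f(f(e, b), b), b), s(f(f(e, m(e, s(b), e)), b)), e))  →  s(m(f(f(e, b), b), s(f(f(e, m(e, s(b), e)), b)), e))   [R1 at 1.1.1.1]
2. s(m(f(f(e, b), b), s(f(f(e, m(e, s(b), e)), b)), e))  →  s(m(f(e, b), s(f(f(e, m(e, s(b), e)), b)), e))   [R1 at 1.1.1]
3. s(m(f(e, b), s(f(f(e, m(e, s(b), e)), b)), e))  →  s(m(e, s(f(f(e, m(e, s(b), e)), b)), e))   [R1 at 1.1]
4. s(m(e, s(f(f(e, m(e, s(b), e)), b)), e))  →  s(b)   [R2 at 1]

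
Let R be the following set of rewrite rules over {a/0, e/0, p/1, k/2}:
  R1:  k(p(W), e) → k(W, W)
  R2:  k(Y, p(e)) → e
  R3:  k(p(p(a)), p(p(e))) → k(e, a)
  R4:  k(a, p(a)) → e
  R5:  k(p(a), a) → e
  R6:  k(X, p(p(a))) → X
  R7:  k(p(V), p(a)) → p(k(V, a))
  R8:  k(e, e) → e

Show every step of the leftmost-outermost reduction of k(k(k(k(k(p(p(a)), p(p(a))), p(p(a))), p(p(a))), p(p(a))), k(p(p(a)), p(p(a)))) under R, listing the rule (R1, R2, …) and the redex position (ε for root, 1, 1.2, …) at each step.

p(p(a))

1. k(k(k(k(k(p(p(a)), p(p(a))), p(p(a))), p(p(a))), p(p(a))), k(p(p(a)), p(p(a))))  →  k(k(k(k(p(p(a)), p(p(a))), p(p(a))), p(p(a))), k(p(p(a)), p(p(a))))   [R6 at 1]
2. k(k(k(k(p(p(a)), p(p(a))), p(p(a))), p(p(a))), k(p(p(a)), p(p(a))))  →  k(k(k(p(p(a)), p(p(a))), p(p(a))), k(p(p(a)), p(p(a))))   [R6 at 1]
3. k(k(k(p(p(a)), p(p(a))), p(p(a))), k(p(p(a)), p(p(a))))  →  k(k(p(p(a)), p(p(a))), k(p(p(a)), p(p(a))))   [R6 at 1]
4. k(k(p(p(a)), p(p(a))), k(p(p(a)), p(p(a))))  →  k(p(p(a)), k(p(p(a)), p(p(a))))   [R6 at 1]
5. k(p(p(a)), k(p(p(a)), p(p(a))))  →  k(p(p(a)), p(p(a)))   [R6 at 2]
6. k(p(p(a)), p(p(a)))  →  p(p(a))   [R6 at ε]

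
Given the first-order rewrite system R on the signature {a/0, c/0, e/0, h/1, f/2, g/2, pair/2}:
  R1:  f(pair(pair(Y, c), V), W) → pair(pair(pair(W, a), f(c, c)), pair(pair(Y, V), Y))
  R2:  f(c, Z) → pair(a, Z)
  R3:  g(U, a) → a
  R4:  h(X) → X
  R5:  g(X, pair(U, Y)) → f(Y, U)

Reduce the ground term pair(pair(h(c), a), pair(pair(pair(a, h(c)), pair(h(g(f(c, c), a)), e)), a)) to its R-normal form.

pair(pair(c, a), pair(pair(pair(a, c), pair(a, e)), a))

1. pair(pair(h(c), a), pair(pair(pair(a, h(c)), pair(h(g(f(c, c), a)), e)), a))  →  pair(pair(c, a), pair(pair(pair(a, h(c)), pair(h(g(f(c, c), a)), e)), a))   [R4 at 1.1]
2. pair(pair(c, a), pair(pair(pair(a, h(c)), pair(h(g(f(c, c), a)), e)), a))  →  pair(pair(c, a), pair(pair(pair(a, c), pair(h(g(f(c, c), a)), e)), a))   [R4 at 2.1.1.2]
3. pair(pair(c, a), pair(pair(pair(a, c), pair(h(g(f(c, c), a)), e)), a))  →  pair(pair(c, a), pair(pair(pair(a, c), pair(g(f(c, c), a), e)), a))   [R4 at 2.1.2.1]
4. pair(pair(c, a), pair(pair(pair(a, c), pair(g(f(c, c), a), e)), a))  →  pair(pair(c, a), pair(pair(pair(a, c), pair(a, e)), a))   [R3 at 2.1.2.1]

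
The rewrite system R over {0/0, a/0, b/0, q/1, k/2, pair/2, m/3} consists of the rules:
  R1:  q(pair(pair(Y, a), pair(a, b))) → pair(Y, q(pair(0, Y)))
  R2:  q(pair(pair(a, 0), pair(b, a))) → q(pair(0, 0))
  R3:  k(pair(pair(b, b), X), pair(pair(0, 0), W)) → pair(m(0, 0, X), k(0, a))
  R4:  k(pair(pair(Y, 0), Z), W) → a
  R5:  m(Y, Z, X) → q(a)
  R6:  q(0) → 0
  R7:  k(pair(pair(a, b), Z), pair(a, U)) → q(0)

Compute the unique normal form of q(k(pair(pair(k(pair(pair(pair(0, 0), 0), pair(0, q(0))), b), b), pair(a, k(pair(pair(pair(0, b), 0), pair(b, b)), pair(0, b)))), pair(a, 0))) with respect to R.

0

1. q(k(pair(pair(k(pair(pair(pair(0, 0), 0), pair(0, q(0))), b), b), pair(a, k(pair(pair(pair(0, b), 0), pair(b, b)), pair(0, b)))), pair(a, 0)))  →  q(k(pair(pair(a, b), pair(a, k(pair(pair(pair(0, b), 0), pair(b, b)), pair(0, b)))), pair(a, 0)))   [R4 at 1.1.1.1]
2. q(k(pair(pair(a, b), pair(a, k(pair(pair(pair(0, b), 0), pair(b, b)), pair(0, b)))), pair(a, 0)))  →  q(q(0))   [R7 at 1]
3. q(q(0))  →  q(0)   [R6 at 1]
4. q(0)  →  0   [R6 at ε]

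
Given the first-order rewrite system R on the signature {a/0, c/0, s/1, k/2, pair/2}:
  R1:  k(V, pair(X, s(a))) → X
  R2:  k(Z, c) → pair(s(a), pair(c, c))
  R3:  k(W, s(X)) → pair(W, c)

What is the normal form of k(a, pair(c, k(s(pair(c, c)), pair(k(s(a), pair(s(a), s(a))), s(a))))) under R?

1. k(a, pair(c, k(s(pair(c, c)), pair(k(s(a), pair(s(a), s(a))), s(a)))))  →  k(a, pair(c, k(s(a), pair(s(a), s(a)))))   [R1 at 2.2]
2. k(a, pair(c, k(s(a), pair(s(a), s(a)))))  →  k(a, pair(c, s(a)))   [R1 at 2.2]
3. k(a, pair(c, s(a)))  →  c   [R1 at ε]

c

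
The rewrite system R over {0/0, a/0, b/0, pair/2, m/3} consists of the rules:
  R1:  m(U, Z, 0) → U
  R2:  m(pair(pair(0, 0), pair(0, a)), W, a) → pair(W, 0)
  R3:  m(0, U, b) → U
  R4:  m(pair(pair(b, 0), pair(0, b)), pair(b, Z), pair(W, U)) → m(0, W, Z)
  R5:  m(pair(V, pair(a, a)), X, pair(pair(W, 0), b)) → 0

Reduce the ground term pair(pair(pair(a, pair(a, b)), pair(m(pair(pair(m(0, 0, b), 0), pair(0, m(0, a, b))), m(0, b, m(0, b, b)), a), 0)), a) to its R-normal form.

1. pair(pair(pair(a, pair(a, b)), pair(m(pair(pair(m(0, 0, b), 0), pair(0, m(0, a, b))), m(0, b, m(0, b, b)), a), 0)), a)  →  pair(pair(pair(a, pair(a, b)), pair(m(pair(pair(0, 0), pair(0, m(0, a, b))), m(0, b, m(0, b, b)), a), 0)), a)   [R3 at 1.2.1.1.1.1]
2. pair(pair(pair(a, pair(a, b)), pair(m(pair(pair(0, 0), pair(0, m(0, a, b))), m(0, b, m(0, b, b)), a), 0)), a)  →  pair(pair(pair(a, pair(a, b)), pair(m(pair(pair(0, 0), pair(0, a)), m(0, b, m(0, b, b)), a), 0)), a)   [R3 at 1.2.1.1.2.2]
3. pair(pair(pair(a, pair(a, b)), pair(m(pair(pair(0, 0), pair(0, a)), m(0, b, m(0, b, b)), a), 0)), a)  →  pair(pair(pair(a, pair(a, b)), pair(pair(m(0, b, m(0, b, b)), 0), 0)), a)   [R2 at 1.2.1]
4. pair(pair(pair(a, pair(a, b)), pair(pair(m(0, b, m(0, b, b)), 0), 0)), a)  →  pair(pair(pair(a, pair(a, b)), pair(pair(m(0, b, b), 0), 0)), a)   [R3 at 1.2.1.1.3]
5. pair(pair(pair(a, pair(a, b)), pair(pair(m(0, b, b), 0), 0)), a)  →  pair(pair(pair(a, pair(a, b)), pair(pair(b, 0), 0)), a)   [R3 at 1.2.1.1]

pair(pair(pair(a, pair(a, b)), pair(pair(b, 0), 0)), a)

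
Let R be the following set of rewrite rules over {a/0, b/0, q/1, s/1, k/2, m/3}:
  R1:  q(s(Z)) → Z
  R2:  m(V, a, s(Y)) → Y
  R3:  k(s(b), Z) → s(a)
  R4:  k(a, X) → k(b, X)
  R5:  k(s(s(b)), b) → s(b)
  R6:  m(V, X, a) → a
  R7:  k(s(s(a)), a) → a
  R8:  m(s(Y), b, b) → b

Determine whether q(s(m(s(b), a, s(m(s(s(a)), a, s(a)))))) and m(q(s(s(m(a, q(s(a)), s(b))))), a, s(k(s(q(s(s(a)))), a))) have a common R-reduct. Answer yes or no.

Reduce t₁ = q(s(m(s(b), a, s(m(s(s(a)), a, s(a)))))):
1. q(s(m(s(b), a, s(m(s(s(a)), a, s(a))))))  →  m(s(b), a, s(m(s(s(a)), a, s(a))))   [R1 at ε]
2. m(s(b), a, s(m(s(s(a)), a, s(a))))  →  m(s(s(a)), a, s(a))   [R2 at ε]
3. m(s(s(a)), a, s(a))  →  a   [R2 at ε]

Reduce t₂ = m(q(s(s(m(a, q(s(a)), s(b))))), a, s(k(s(q(s(s(a)))), a))):
1. m(q(s(s(m(a, q(s(a)), s(b))))), a, s(k(s(q(s(s(a)))), a)))  →  k(s(q(s(s(a)))), a)   [R2 at ε]
2. k(s(q(s(s(a)))), a)  →  k(s(s(a)), a)   [R1 at 1.1]
3. k(s(s(a)), a)  →  a   [R7 at ε]

yes — NF(t₁) = a, NF(t₂) = a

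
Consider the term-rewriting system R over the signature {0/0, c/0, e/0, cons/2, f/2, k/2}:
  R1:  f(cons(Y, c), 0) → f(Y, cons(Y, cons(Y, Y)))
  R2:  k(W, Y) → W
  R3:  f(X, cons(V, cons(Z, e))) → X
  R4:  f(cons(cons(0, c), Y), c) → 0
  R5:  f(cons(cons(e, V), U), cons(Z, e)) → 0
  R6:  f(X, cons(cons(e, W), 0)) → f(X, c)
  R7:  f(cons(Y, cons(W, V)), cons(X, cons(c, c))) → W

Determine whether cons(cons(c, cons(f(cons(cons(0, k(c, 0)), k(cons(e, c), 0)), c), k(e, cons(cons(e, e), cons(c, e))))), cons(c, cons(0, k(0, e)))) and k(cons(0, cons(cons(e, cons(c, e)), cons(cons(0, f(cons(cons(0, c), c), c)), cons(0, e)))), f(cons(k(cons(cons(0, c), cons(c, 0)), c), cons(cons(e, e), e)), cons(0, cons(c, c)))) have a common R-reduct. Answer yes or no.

Reduce t₁ = cons(cons(c, cons(f(cons(cons(0, k(c, 0)), k(cons(e, c), 0)), c), k(e, cons(cons(e, e), cons(c, e))))), cons(c, cons(0, k(0, e)))):
1. cons(cons(c, cons(f(cons(cons(0, k(c, 0)), k(cons(e, c), 0)), c), k(e, cons(cons(e, e), cons(c, e))))), cons(c, cons(0, k(0, e))))  →  cons(cons(c, cons(f(cons(cons(0, c), k(cons(e, c), 0)), c), k(e, cons(cons(e, e), cons(c, e))))), cons(c, cons(0, k(0, e))))   [R2 at 1.2.1.1.1.2]
2. cons(cons(c, cons(f(cons(cons(0, c), k(cons(e, c), 0)), c), k(e, cons(cons(e, e), cons(c, e))))), cons(c, cons(0, k(0, e))))  →  cons(cons(c, cons(0, k(e, cons(cons(e, e), cons(c, e))))), cons(c, cons(0, k(0, e))))   [R4 at 1.2.1]
3. cons(cons(c, cons(0, k(e, cons(cons(e, e), cons(c, e))))), cons(c, cons(0, k(0, e))))  →  cons(cons(c, cons(0, e)), cons(c, cons(0, k(0, e))))   [R2 at 1.2.2]
4. cons(cons(c, cons(0, e)), cons(c, cons(0, k(0, e))))  →  cons(cons(c, cons(0, e)), cons(c, cons(0, 0)))   [R2 at 2.2.2]

Reduce t₂ = k(cons(0, cons(cons(e, cons(c, e)), cons(cons(0, f(cons(cons(0, c), c), c)), cons(0, e)))), f(cons(k(cons(cons(0, c), cons(c, 0)), c), cons(cons(e, e), e)), cons(0, cons(c, c)))):
1. k(cons(0, cons(cons(e, cons(c, e)), cons(cons(0, f(cons(cons(0, c), c), c)), cons(0, e)))), f(cons(k(cons(cons(0, c), cons(c, 0)), c), cons(cons(e, e), e)), cons(0, cons(c, c))))  →  cons(0, cons(cons(e, cons(c, e)), cons(cons(0, f(cons(cons(0, c), c), c)), cons(0, e))))   [R2 at ε]
2. cons(0, cons(cons(e, cons(c, e)), cons(cons(0, f(cons(cons(0, c), c), c)), cons(0, e))))  →  cons(0, cons(cons(e, cons(c, e)), cons(cons(0, 0), cons(0, e))))   [R4 at 2.2.1.2]

no — NF(t₁) = cons(cons(c, cons(0, e)), cons(c, cons(0, 0))), NF(t₂) = cons(0, cons(cons(e, cons(c, e)), cons(cons(0, 0), cons(0, e))))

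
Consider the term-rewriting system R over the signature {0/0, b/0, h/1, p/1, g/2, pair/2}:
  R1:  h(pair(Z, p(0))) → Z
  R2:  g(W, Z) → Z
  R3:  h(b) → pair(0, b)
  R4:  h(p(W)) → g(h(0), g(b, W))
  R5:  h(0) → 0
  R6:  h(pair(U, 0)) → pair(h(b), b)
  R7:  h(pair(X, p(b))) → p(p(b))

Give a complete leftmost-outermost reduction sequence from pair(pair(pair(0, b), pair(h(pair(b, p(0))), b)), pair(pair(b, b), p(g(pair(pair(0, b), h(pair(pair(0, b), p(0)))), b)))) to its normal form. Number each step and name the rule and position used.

1. pair(pair(pair(0, b), pair(h(pair(b, p(0))), b)), pair(pair(b, b), p(g(pair(pair(0, b), h(pair(pair(0, b), p(0)))), b))))  →  pair(pair(pair(0, b), pair(b, b)), pair(pair(b, b), p(g(pair(pair(0, b), h(pair(pair(0, b), p(0)))), b))))   [R1 at 1.2.1]
2. pair(pair(pair(0, b), pair(b, b)), pair(pair(b, b), p(g(pair(pair(0, b), h(pair(pair(0, b), p(0)))), b))))  →  pair(pair(pair(0, b), pair(b, b)), pair(pair(b, b), p(b)))   [R2 at 2.2.1]

pair(pair(pair(0, b), pair(b, b)), pair(pair(b, b), p(b)))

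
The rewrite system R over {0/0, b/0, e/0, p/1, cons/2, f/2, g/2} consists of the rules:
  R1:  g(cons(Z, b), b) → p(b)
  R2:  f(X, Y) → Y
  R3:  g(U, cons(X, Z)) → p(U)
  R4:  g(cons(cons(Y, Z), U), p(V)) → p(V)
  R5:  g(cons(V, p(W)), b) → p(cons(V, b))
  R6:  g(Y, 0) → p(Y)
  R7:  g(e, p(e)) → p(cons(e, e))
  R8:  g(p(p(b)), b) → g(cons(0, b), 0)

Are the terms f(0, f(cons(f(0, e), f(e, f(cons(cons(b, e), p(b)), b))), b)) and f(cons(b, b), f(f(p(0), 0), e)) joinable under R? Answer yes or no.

no — NF(t₁) = b, NF(t₂) = e

Reduce t₁ = f(0, f(cons(f(0, e), f(e, f(cons(cons(b, e), p(b)), b))), b)):
1. f(0, f(cons(f(0, e), f(e, f(cons(cons(b, e), p(b)), b))), b))  →  f(cons(f(0, e), f(e, f(cons(cons(b, e), p(b)), b))), b)   [R2 at ε]
2. f(cons(f(0, e), f(e, f(cons(cons(b, e), p(b)), b))), b)  →  b   [R2 at ε]

Reduce t₂ = f(cons(b, b), f(f(p(0), 0), e)):
1. f(cons(b, b), f(f(p(0), 0), e))  →  f(f(p(0), 0), e)   [R2 at ε]
2. f(f(p(0), 0), e)  →  e   [R2 at ε]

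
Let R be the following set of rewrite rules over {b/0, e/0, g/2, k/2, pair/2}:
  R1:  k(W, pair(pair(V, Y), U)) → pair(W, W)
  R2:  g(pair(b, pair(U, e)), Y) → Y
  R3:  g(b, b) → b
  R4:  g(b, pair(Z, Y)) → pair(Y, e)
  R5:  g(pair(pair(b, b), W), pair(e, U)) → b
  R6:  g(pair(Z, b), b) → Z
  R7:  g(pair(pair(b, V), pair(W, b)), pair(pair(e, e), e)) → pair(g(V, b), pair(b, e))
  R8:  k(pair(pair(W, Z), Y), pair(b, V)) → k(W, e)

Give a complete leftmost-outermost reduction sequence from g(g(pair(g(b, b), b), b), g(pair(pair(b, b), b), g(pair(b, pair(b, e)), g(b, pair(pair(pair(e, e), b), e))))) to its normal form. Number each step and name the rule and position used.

1. g(g(pair(g(b, b), b), b), g(pair(pair(b, b), b), g(pair(b, pair(b, e)), g(b, pair(pair(pair(e, e), b), e)))))  →  g(g(b, b), g(pair(pair(b, b), b), g(pair(b, pair(b, e)), g(b, pair(pair(pair(e, e), b), e)))))   [R6 at 1]
2. g(g(b, b), g(pair(pair(b, b), b), g(pair(b, pair(b, e)), g(b, pair(pair(pair(e, e), b), e)))))  →  g(b, g(pair(pair(b, b), b), g(pair(b, pair(b, e)), g(b, pair(pair(pair(e, e), b), e)))))   [R3 at 1]
3. g(b, g(pair(pair(b, b), b), g(pair(b, pair(b, e)), g(b, pair(pair(pair(e, e), b), e)))))  →  g(b, g(pair(pair(b, b), b), g(b, pair(pair(pair(e, e), b), e))))   [R2 at 2.2]
4. g(b, g(pair(pair(b, b), b), g(b, pair(pair(pair(e, e), b), e))))  →  g(b, g(pair(pair(b, b), b), pair(e, e)))   [R4 at 2.2]
5. g(b, g(pair(pair(b, b), b), pair(e, e)))  →  g(b, b)   [R5 at 2]
6. g(b, b)  →  b   [R3 at ε]

b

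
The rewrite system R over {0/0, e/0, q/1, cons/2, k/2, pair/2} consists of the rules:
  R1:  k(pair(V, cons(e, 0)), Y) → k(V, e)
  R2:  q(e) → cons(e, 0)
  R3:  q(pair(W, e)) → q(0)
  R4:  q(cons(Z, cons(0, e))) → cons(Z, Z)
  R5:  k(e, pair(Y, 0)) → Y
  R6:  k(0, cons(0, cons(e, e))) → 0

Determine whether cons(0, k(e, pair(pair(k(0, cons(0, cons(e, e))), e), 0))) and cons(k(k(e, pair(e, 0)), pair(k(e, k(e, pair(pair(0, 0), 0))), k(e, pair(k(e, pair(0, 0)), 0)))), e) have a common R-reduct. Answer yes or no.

Reduce t₁ = cons(0, k(e, pair(pair(k(0, cons(0, cons(e, e))), e), 0))):
1. cons(0, k(e, pair(pair(k(0, cons(0, cons(e, e))), e), 0)))  →  cons(0, pair(k(0, cons(0, cons(e, e))), e))   [R5 at 2]
2. cons(0, pair(k(0, cons(0, cons(e, e))), e))  →  cons(0, pair(0, e))   [R6 at 2.1]

Reduce t₂ = cons(k(k(e, pair(e, 0)), pair(k(e, k(e, pair(pair(0, 0), 0))), k(e, pair(k(e, pair(0, 0)), 0)))), e):
1. cons(k(k(e, pair(e, 0)), pair(k(e, k(e, pair(pair(0, 0), 0))), k(e, pair(k(e, pair(0, 0)), 0)))), e)  →  cons(k(e, pair(k(e, k(e, pair(pair(0, 0), 0))), k(e, pair(k(e, pair(0, 0)), 0)))), e)   [R5 at 1.1]
2. cons(k(e, pair(k(e, k(e, pair(pair(0, 0), 0))), k(e, pair(k(e, pair(0, 0)), 0)))), e)  →  cons(k(e, pair(k(e, pair(0, 0)), k(e, pair(k(e, pair(0, 0)), 0)))), e)   [R5 at 1.2.1.2]
3. cons(k(e, pair(k(e, pair(0, 0)), k(e, pair(k(e, pair(0, 0)), 0)))), e)  →  cons(k(e, pair(0, k(e, pair(k(e, pair(0, 0)), 0)))), e)   [R5 at 1.2.1]
4. cons(k(e, pair(0, k(e, pair(k(e, pair(0, 0)), 0)))), e)  →  cons(k(e, pair(0, k(e, pair(0, 0)))), e)   [R5 at 1.2.2]
5. cons(k(e, pair(0, k(e, pair(0, 0)))), e)  →  cons(k(e, pair(0, 0)), e)   [R5 at 1.2.2]
6. cons(k(e, pair(0, 0)), e)  →  cons(0, e)   [R5 at 1]

no — NF(t₁) = cons(0, pair(0, e)), NF(t₂) = cons(0, e)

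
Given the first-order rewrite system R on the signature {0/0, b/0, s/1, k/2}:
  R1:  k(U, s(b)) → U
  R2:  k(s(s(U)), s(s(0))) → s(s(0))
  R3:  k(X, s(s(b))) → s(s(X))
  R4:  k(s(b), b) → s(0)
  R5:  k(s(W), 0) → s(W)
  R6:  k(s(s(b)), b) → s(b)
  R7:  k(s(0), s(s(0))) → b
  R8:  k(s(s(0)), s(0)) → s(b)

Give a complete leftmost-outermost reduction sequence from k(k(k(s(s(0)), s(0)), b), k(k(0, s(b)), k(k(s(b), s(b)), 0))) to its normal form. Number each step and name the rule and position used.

1. k(k(k(s(s(0)), s(0)), b), k(k(0, s(b)), k(k(s(b), s(b)), 0)))  →  k(k(s(b), b), k(k(0, s(b)), k(k(s(b), s(b)), 0)))   [R8 at 1.1]
2. k(k(s(b), b), k(k(0, s(b)), k(k(s(b), s(b)), 0)))  →  k(s(0), k(k(0, s(b)), k(k(s(b), s(b)), 0)))   [R4 at 1]
3. k(s(0), k(k(0, s(b)), k(k(s(b), s(b)), 0)))  →  k(s(0), k(0, k(k(s(b), s(b)), 0)))   [R1 at 2.1]
4. k(s(0), k(0, k(k(s(b), s(b)), 0)))  →  k(s(0), k(0, k(s(b), 0)))   [R1 at 2.2.1]
5. k(s(0), k(0, k(s(b), 0)))  →  k(s(0), k(0, s(b)))   [R5 at 2.2]
6. k(s(0), k(0, s(b)))  →  k(s(0), 0)   [R1 at 2]
7. k(s(0), 0)  →  s(0)   [R5 at ε]

s(0)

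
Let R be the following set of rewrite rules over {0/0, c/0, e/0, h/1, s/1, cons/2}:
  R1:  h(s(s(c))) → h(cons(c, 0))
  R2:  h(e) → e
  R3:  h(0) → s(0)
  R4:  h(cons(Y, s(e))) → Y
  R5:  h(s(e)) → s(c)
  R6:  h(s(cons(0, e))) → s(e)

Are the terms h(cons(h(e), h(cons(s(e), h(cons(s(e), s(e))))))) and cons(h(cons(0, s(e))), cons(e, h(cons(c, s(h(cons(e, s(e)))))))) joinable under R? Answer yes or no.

no — NF(t₁) = e, NF(t₂) = cons(0, cons(e, c))

Reduce t₁ = h(cons(h(e), h(cons(s(e), h(cons(s(e), s(e))))))):
1. h(cons(h(e), h(cons(s(e), h(cons(s(e), s(e)))))))  →  h(cons(e, h(cons(s(e), h(cons(s(e), s(e)))))))   [R2 at 1.1]
2. h(cons(e, h(cons(s(e), h(cons(s(e), s(e)))))))  →  h(cons(e, h(cons(s(e), s(e)))))   [R4 at 1.2.1.2]
3. h(cons(e, h(cons(s(e), s(e)))))  →  h(cons(e, s(e)))   [R4 at 1.2]
4. h(cons(e, s(e)))  →  e   [R4 at ε]

Reduce t₂ = cons(h(cons(0, s(e))), cons(e, h(cons(c, s(h(cons(e, s(e)))))))):
1. cons(h(cons(0, s(e))), cons(e, h(cons(c, s(h(cons(e, s(e))))))))  →  cons(0, cons(e, h(cons(c, s(h(cons(e, s(e))))))))   [R4 at 1]
2. cons(0, cons(e, h(cons(c, s(h(cons(e, s(e))))))))  →  cons(0, cons(e, h(cons(c, s(e)))))   [R4 at 2.2.1.2.1]
3. cons(0, cons(e, h(cons(c, s(e)))))  →  cons(0, cons(e, c))   [R4 at 2.2]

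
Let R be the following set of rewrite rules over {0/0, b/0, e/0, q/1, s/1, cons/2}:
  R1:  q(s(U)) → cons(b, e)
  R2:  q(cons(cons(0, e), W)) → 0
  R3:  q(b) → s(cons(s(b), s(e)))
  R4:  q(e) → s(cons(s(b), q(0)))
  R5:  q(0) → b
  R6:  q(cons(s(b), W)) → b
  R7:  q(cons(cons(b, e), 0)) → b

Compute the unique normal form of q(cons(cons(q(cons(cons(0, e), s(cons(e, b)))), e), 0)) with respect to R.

0

1. q(cons(cons(q(cons(cons(0, e), s(cons(e, b)))), e), 0))  →  q(cons(cons(0, e), 0))   [R2 at 1.1.1]
2. q(cons(cons(0, e), 0))  →  0   [R2 at ε]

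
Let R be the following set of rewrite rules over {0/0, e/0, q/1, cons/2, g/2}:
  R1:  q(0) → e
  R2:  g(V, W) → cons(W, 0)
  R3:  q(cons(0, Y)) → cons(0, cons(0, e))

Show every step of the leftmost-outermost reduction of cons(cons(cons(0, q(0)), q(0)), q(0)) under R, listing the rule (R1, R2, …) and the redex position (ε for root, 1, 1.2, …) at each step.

1. cons(cons(cons(0, q(0)), q(0)), q(0))  →  cons(cons(cons(0, e), q(0)), q(0))   [R1 at 1.1.2]
2. cons(cons(cons(0, e), q(0)), q(0))  →  cons(cons(cons(0, e), e), q(0))   [R1 at 1.2]
3. cons(cons(cons(0, e), e), q(0))  →  cons(cons(cons(0, e), e), e)   [R1 at 2]

cons(cons(cons(0, e), e), e)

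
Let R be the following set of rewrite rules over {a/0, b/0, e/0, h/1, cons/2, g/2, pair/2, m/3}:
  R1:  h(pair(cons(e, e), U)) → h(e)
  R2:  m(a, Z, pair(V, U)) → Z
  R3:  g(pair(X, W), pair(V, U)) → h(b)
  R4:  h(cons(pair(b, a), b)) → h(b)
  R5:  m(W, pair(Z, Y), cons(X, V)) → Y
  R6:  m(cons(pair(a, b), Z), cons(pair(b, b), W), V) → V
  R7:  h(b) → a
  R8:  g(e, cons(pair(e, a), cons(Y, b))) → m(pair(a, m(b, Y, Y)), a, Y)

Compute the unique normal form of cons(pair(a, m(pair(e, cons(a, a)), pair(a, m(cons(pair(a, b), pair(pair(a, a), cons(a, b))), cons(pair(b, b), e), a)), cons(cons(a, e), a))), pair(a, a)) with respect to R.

1. cons(pair(a, m(pair(e, cons(a, a)), pair(a, m(cons(pair(a, b), pair(pair(a, a), cons(a, b))), cons(pair(b, b), e), a)), cons(cons(a, e), a))), pair(a, a))  →  cons(pair(a, m(cons(pair(a, b), pair(pair(a, a), cons(a, b))), cons(pair(b, b), e), a)), pair(a, a))   [R5 at 1.2]
2. cons(pair(a, m(cons(pair(a, b), pair(pair(a, a), cons(a, b))), cons(pair(b, b), e), a)), pair(a, a))  →  cons(pair(a, a), pair(a, a))   [R6 at 1.2]

cons(pair(a, a), pair(a, a))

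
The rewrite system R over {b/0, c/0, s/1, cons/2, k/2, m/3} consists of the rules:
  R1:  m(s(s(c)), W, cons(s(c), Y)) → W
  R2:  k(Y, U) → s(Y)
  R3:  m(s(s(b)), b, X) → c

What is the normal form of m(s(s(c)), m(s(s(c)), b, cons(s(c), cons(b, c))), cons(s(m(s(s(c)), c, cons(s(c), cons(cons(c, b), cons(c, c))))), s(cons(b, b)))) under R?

b

1. m(s(s(c)), m(s(s(c)), b, cons(s(c), cons(b, c))), cons(s(m(s(s(c)), c, cons(s(c), cons(cons(c, b), cons(c, c))))), s(cons(b, b))))  →  m(s(s(c)), b, cons(s(m(s(s(c)), c, cons(s(c), cons(cons(c, b), cons(c, c))))), s(cons(b, b))))   [R1 at 2]
2. m(s(s(c)), b, cons(s(m(s(s(c)), c, cons(s(c), cons(cons(c, b), cons(c, c))))), s(cons(b, b))))  →  m(s(s(c)), b, cons(s(c), s(cons(b, b))))   [R1 at 3.1.1]
3. m(s(s(c)), b, cons(s(c), s(cons(b, b))))  →  b   [R1 at ε]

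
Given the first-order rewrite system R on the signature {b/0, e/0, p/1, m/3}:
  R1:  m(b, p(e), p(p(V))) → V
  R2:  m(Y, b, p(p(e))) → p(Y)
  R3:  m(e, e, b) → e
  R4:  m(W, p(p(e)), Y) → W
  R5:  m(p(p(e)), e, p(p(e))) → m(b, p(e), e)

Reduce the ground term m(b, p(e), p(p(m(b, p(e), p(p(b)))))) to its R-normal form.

b

1. m(b, p(e), p(p(m(b, p(e), p(p(b))))))  →  m(b, p(e), p(p(b)))   [R1 at ε]
2. m(b, p(e), p(p(b)))  →  b   [R1 at ε]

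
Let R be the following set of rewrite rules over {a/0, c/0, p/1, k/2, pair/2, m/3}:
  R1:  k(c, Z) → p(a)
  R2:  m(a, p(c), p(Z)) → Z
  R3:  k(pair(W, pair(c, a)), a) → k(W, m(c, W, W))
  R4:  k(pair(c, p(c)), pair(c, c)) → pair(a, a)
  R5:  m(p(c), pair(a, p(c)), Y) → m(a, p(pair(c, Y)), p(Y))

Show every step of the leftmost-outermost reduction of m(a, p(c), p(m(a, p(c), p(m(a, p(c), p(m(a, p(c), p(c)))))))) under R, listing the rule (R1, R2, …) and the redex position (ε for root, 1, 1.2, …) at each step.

c

1. m(a, p(c), p(m(a, p(c), p(m(a, p(c), p(m(a, p(c), p(c))))))))  →  m(a, p(c), p(m(a, p(c), p(m(a, p(c), p(c))))))   [R2 at ε]
2. m(a, p(c), p(m(a, p(c), p(m(a, p(c), p(c))))))  →  m(a, p(c), p(m(a, p(c), p(c))))   [R2 at ε]
3. m(a, p(c), p(m(a, p(c), p(c))))  →  m(a, p(c), p(c))   [R2 at ε]
4. m(a, p(c), p(c))  →  c   [R2 at ε]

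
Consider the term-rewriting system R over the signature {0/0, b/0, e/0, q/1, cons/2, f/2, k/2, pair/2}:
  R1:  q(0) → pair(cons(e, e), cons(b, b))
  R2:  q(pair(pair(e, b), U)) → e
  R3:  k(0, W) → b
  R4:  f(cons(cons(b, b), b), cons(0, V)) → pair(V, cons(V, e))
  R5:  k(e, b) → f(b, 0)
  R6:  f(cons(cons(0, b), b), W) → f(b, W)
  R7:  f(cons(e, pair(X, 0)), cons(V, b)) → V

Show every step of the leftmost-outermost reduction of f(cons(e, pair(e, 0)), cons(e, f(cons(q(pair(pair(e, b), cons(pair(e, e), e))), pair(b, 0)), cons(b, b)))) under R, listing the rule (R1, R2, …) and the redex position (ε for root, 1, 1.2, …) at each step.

1. f(cons(e, pair(e, 0)), cons(e, f(cons(q(pair(pair(e, b), cons(pair(e, e), e))), pair(b, 0)), cons(b, b))))  →  f(cons(e, pair(e, 0)), cons(e, f(cons(e, pair(b, 0)), cons(b, b))))   [R2 at 2.2.1.1]
2. f(cons(e, pair(e, 0)), cons(e, f(cons(e, pair(b, 0)), cons(b, b))))  →  f(cons(e, pair(e, 0)), cons(e, b))   [R7 at 2.2]
3. f(cons(e, pair(e, 0)), cons(e, b))  →  e   [R7 at ε]

e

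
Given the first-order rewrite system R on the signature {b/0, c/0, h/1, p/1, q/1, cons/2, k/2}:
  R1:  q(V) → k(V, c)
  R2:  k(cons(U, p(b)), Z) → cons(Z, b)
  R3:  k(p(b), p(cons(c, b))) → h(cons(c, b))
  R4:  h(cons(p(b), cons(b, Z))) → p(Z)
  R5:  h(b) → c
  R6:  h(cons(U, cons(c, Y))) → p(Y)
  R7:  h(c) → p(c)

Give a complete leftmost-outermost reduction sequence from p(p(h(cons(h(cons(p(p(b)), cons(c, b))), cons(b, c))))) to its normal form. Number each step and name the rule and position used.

1. p(p(h(cons(h(cons(p(p(b)), cons(c, b))), cons(b, c)))))  →  p(p(h(cons(p(b), cons(b, c)))))   [R6 at 1.1.1.1]
2. p(p(h(cons(p(b), cons(b, c)))))  →  p(p(p(c)))   [R4 at 1.1]

p(p(p(c)))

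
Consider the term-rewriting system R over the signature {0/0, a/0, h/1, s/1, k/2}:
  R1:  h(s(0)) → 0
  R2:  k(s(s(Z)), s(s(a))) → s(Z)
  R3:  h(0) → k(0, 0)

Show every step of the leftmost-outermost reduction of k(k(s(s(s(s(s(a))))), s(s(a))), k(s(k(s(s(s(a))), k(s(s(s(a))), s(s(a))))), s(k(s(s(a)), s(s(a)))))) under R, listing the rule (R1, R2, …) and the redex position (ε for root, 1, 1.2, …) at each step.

1. k(k(s(s(s(s(s(a))))), s(s(a))), k(s(k(s(s(s(a))), k(s(s(s(a))), s(s(a))))), s(k(s(s(a)), s(s(a))))))  →  k(s(s(s(s(a)))), k(s(k(s(s(s(a))), k(s(s(s(a))), s(s(a))))), s(k(s(s(a)), s(s(a))))))   [R2 at 1]
2. k(s(s(s(s(a)))), k(s(k(s(s(s(a))), k(s(s(s(a))), s(s(a))))), s(k(s(s(a)), s(s(a))))))  →  k(s(s(s(s(a)))), k(s(k(s(s(s(a))), s(s(a)))), s(k(s(s(a)), s(s(a))))))   [R2 at 2.1.1.2]
3. k(s(s(s(s(a)))), k(s(k(s(s(s(a))), s(s(a)))), s(k(s(s(a)), s(s(a))))))  →  k(s(s(s(s(a)))), k(s(s(s(a))), s(k(s(s(a)), s(s(a))))))   [R2 at 2.1.1]
4. k(s(s(s(s(a)))), k(s(s(s(a))), s(k(s(s(a)), s(s(a))))))  →  k(s(s(s(s(a)))), k(s(s(s(a))), s(s(a))))   [R2 at 2.2.1]
5. k(s(s(s(s(a)))), k(s(s(s(a))), s(s(a))))  →  k(s(s(s(s(a)))), s(s(a)))   [R2 at 2]
6. k(s(s(s(s(a)))), s(s(a)))  →  s(s(s(a)))   [R2 at ε]

s(s(s(a)))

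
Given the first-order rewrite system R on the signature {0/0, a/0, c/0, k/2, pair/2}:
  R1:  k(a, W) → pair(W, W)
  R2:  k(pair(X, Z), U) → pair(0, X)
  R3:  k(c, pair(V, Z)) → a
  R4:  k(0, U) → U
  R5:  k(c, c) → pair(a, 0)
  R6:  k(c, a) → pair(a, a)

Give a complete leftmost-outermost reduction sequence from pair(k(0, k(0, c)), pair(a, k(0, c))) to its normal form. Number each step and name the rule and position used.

1. pair(k(0, k(0, c)), pair(a, k(0, c)))  →  pair(k(0, c), pair(a, k(0, c)))   [R4 at 1]
2. pair(k(0, c), pair(a, k(0, c)))  →  pair(c, pair(a, k(0, c)))   [R4 at 1]
3. pair(c, pair(a, k(0, c)))  →  pair(c, pair(a, c))   [R4 at 2.2]

pair(c, pair(a, c))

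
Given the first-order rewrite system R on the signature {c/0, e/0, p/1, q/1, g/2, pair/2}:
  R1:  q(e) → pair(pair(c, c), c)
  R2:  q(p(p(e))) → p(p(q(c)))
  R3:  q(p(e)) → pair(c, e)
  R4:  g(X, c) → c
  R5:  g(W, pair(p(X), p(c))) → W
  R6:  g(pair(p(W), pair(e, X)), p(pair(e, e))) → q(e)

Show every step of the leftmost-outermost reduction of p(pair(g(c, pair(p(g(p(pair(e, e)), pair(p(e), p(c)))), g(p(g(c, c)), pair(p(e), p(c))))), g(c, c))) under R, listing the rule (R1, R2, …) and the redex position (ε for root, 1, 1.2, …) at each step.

1. p(pair(g(c, pair(p(g(p(pair(e, e)), pair(p(e), p(c)))), g(p(g(c, c)), pair(p(e), p(c))))), g(c, c)))  →  p(pair(g(c, pair(p(p(pair(e, e))), g(p(g(c, c)), pair(p(e), p(c))))), g(c, c)))   [R5 at 1.1.2.1.1]
2. p(pair(g(c, pair(p(p(pair(e, e))), g(p(g(c, c)), pair(p(e), p(c))))), g(c, c)))  →  p(pair(g(c, pair(p(p(pair(e, e))), p(g(c, c)))), g(c, c)))   [R5 at 1.1.2.2]
3. p(pair(g(c, pair(p(p(pair(e, e))), p(g(c, c)))), g(c, c)))  →  p(pair(g(c, pair(p(p(pair(e, e))), p(c))), g(c, c)))   [R4 at 1.1.2.2.1]
4. p(pair(g(c, pair(p(p(pair(e, e))), p(c))), g(c, c)))  →  p(pair(c, g(c, c)))   [R5 at 1.1]
5. p(pair(c, g(c, c)))  →  p(pair(c, c))   [R4 at 1.2]

p(pair(c, c))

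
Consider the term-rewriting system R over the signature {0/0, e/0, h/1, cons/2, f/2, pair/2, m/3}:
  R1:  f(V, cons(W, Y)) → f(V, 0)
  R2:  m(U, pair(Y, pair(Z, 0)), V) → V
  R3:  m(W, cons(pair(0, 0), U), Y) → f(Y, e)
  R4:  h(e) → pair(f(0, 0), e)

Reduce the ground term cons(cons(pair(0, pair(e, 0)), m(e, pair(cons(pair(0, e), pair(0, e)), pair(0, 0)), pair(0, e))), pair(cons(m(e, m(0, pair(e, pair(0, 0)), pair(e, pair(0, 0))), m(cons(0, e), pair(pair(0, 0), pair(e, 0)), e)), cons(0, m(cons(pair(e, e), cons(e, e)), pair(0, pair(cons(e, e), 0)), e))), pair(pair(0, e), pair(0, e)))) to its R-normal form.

1. cons(cons(pair(0, pair(e, 0)), m(e, pair(cons(pair(0, e), pair(0, e)), pair(0, 0)), pair(0, e))), pair(cons(m(e, m(0, pair(e, pair(0, 0)), pair(e, pair(0, 0))), m(cons(0, e), pair(pair(0, 0), pair(e, 0)), e)), cons(0, m(cons(pair(e, e), cons(e, e)), pair(0, pair(cons(e, e), 0)), e))), pair(pair(0, e), pair(0, e))))  →  cons(cons(pair(0, pair(e, 0)), pair(0, e)), pair(cons(m(e, m(0, pair(e, pair(0, 0)), pair(e, pair(0, 0))), m(cons(0, e), pair(pair(0, 0), pair(e, 0)), e)), cons(0, m(cons(pair(e, e), cons(e, e)), pair(0, pair(cons(e, e), 0)), e))), pair(pair(0, e), pair(0, e))))   [R2 at 1.2]
2. cons(cons(pair(0, pair(e, 0)), pair(0, e)), pair(cons(m(e, m(0, pair(e, pair(0, 0)), pair(e, pair(0, 0))), m(cons(0, e), pair(pair(0, 0), pair(e, 0)), e)), cons(0, m(cons(pair(e, e), cons(e, e)), pair(0, pair(cons(e, e), 0)), e))), pair(pair(0, e), pair(0, e))))  →  cons(cons(pair(0, pair(e, 0)), pair(0, e)), pair(cons(m(e, pair(e, pair(0, 0)), m(cons(0, e), pair(pair(0, 0), pair(e, 0)), e)), cons(0, m(cons(pair(e, e), cons(e, e)), pair(0, pair(cons(e, e), 0)), e))), pair(pair(0, e), pair(0, e))))   [R2 at 2.1.1.2]
3. cons(cons(pair(0, pair(e, 0)), pair(0, e)), pair(cons(m(e, pair(e, pair(0, 0)), m(cons(0, e), pair(pair(0, 0), pair(e, 0)), e)), cons(0, m(cons(pair(e, e), cons(e, e)), pair(0, pair(cons(e, e), 0)), e))), pair(pair(0, e), pair(0, e))))  →  cons(cons(pair(0, pair(e, 0)), pair(0, e)), pair(cons(m(cons(0, e), pair(pair(0, 0), pair(e, 0)), e), cons(0, m(cons(pair(e, e), cons(e, e)), pair(0, pair(cons(e, e), 0)), e))), pair(pair(0, e), pair(0, e))))   [R2 at 2.1.1]
4. cons(cons(pair(0, pair(e, 0)), pair(0, e)), pair(cons(m(cons(0, e), pair(pair(0, 0), pair(e, 0)), e), cons(0, m(cons(pair(e, e), cons(e, e)), pair(0, pair(cons(e, e), 0)), e))), pair(pair(0, e), pair(0, e))))  →  cons(cons(pair(0, pair(e, 0)), pair(0, e)), pair(cons(e, cons(0, m(cons(pair(e, e), cons(e, e)), pair(0, pair(cons(e, e), 0)), e))), pair(pair(0, e), pair(0, e))))   [R2 at 2.1.1]
5. cons(cons(pair(0, pair(e, 0)), pair(0, e)), pair(cons(e, cons(0, m(cons(pair(e, e), cons(e, e)), pair(0, pair(cons(e, e), 0)), e))), pair(pair(0, e), pair(0, e))))  →  cons(cons(pair(0, pair(e, 0)), pair(0, e)), pair(cons(e, cons(0, e)), pair(pair(0, e), pair(0, e))))   [R2 at 2.1.2.2]

cons(cons(pair(0, pair(e, 0)), pair(0, e)), pair(cons(e, cons(0, e)), pair(pair(0, e), pair(0, e))))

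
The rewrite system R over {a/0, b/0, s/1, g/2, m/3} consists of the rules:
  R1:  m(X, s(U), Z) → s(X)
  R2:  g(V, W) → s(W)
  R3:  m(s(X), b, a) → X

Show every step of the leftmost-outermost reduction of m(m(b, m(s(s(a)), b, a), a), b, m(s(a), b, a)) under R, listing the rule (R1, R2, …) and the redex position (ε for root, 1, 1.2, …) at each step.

b

1. m(m(b, m(s(s(a)), b, a), a), b, m(s(a), b, a))  →  m(m(b, s(a), a), b, m(s(a), b, a))   [R3 at 1.2]
2. m(m(b, s(a), a), b, m(s(a), b, a))  →  m(s(b), b, m(s(a), b, a))   [R1 at 1]
3. m(s(b), b, m(s(a), b, a))  →  m(s(b), b, a)   [R3 at 3]
4. m(s(b), b, a)  →  b   [R3 at ε]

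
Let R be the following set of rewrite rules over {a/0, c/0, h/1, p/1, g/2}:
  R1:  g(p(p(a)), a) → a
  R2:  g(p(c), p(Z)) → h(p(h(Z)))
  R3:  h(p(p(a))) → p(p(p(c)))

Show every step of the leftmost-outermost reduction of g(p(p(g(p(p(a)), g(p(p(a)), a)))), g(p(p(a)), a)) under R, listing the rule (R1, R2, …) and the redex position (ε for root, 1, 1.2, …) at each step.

a

1. g(p(p(g(p(p(a)), g(p(p(a)), a)))), g(p(p(a)), a))  →  g(p(p(g(p(p(a)), a))), g(p(p(a)), a))   [R1 at 1.1.1.2]
2. g(p(p(g(p(p(a)), a))), g(p(p(a)), a))  →  g(p(p(a)), g(p(p(a)), a))   [R1 at 1.1.1]
3. g(p(p(a)), g(p(p(a)), a))  →  g(p(p(a)), a)   [R1 at 2]
4. g(p(p(a)), a)  →  a   [R1 at ε]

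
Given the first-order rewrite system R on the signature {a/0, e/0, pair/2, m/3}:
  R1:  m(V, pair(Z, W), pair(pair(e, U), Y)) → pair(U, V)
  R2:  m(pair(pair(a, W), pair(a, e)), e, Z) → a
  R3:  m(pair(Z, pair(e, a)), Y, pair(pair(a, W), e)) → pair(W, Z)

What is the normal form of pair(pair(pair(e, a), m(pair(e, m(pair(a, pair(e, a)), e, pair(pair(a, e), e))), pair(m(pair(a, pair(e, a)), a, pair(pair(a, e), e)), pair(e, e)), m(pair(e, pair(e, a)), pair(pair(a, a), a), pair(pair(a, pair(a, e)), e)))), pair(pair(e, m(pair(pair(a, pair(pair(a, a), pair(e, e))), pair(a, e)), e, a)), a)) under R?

pair(pair(pair(e, a), pair(e, e)), pair(pair(e, a), a))

1. pair(pair(pair(e, a), m(pair(e, m(pair(a, pair(e, a)), e, pair(pair(a, e), e))), pair(m(pair(a, pair(e, a)), a, pair(pair(a, e), e)), pair(e, e)), m(pair(e, pair(e, a)), pair(pair(a, a), a), pair(pair(a, pair(a, e)), e)))), pair(pair(e, m(pair(pair(a, pair(pair(a, a), pair(e, e))), pair(a, e)), e, a)), a))  →  pair(pair(pair(e, a), m(pair(e, pair(e, a)), pair(m(pair(a, pair(e, a)), a, pair(pair(a, e), e)), pair(e, e)), m(pair(e, pair(e, a)), pair(pair(a, a), a), pair(pair(a, pair(a, e)), e)))), pair(pair(e, m(pair(pair(a, pair(pair(a, a), pair(e, e))), pair(a, e)), e, a)), a))   [R3 at 1.2.1.2]
2. pair(pair(pair(e, a), m(pair(e, pair(e, a)), pair(m(pair(a, pair(e, a)), a, pair(pair(a, e), e)), pair(e, e)), m(pair(e, pair(e, a)), pair(pair(a, a), a), pair(pair(a, pair(a, e)), e)))), pair(pair(e, m(pair(pair(a, pair(pair(a, a), pair(e, e))), pair(a, e)), e, a)), a))  →  pair(pair(pair(e, a), m(pair(e, pair(e, a)), pair(pair(e, a), pair(e, e)), m(pair(e, pair(e, a)), pair(pair(a, a), a), pair(pair(a, pair(a, e)), e)))), pair(pair(e, m(pair(pair(a, pair(pair(a, a), pair(e, e))), pair(a, e)), e, a)), a))   [R3 at 1.2.2.1]
3. pair(pair(pair(e, a), m(pair(e, pair(e, a)), pair(pair(e, a), pair(e, e)), m(pair(e, pair(e, a)), pair(pair(a, a), a), pair(pair(a, pair(a, e)), e)))), pair(pair(e, m(pair(pair(a, pair(pair(a, a), pair(e, e))), pair(a, e)), e, a)), a))  →  pair(pair(pair(e, a), m(pair(e, pair(e, a)), pair(pair(e, a), pair(e, e)), pair(pair(a, e), e))), pair(pair(e, m(pair(pair(a, pair(pair(a, a), pair(e, e))), pair(a, e)), e, a)), a))   [R3 at 1.2.3]
4. pair(pair(pair(e, a), m(pair(e, pair(e, a)), pair(pair(e, a), pair(e, e)), pair(pair(a, e), e))), pair(pair(e, m(pair(pair(a, pair(pair(a, a), pair(e, e))), pair(a, e)), e, a)), a))  →  pair(pair(pair(e, a), pair(e, e)), pair(pair(e, m(pair(pair(a, pair(pair(a, a), pair(e, e))), pair(a, e)), e, a)), a))   [R3 at 1.2]
5. pair(pair(pair(e, a), pair(e, e)), pair(pair(e, m(pair(pair(a, pair(pair(a, a), pair(e, e))), pair(a, e)), e, a)), a))  →  pair(pair(pair(e, a), pair(e, e)), pair(pair(e, a), a))   [R2 at 2.1.2]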